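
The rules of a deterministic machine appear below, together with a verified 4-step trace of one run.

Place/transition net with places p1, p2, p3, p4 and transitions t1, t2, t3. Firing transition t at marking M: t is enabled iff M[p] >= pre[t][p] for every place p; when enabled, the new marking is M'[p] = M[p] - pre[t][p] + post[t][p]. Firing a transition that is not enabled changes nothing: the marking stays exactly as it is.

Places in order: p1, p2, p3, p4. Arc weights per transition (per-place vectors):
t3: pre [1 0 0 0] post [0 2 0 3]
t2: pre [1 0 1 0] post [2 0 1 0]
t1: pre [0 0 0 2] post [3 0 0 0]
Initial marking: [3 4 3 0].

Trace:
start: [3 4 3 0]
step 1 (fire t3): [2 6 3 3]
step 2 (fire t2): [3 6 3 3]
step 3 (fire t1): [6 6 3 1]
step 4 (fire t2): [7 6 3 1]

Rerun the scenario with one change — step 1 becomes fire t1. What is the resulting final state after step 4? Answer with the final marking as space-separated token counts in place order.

(re-executing from step 1 with the substitution; state before step 1: [3 4 3 0])
step 1 (fire t1): [3 4 3 0]
step 2 (fire t2): [4 4 3 0]
step 3 (fire t1): [4 4 3 0]
step 4 (fire t2): [5 4 3 0]

5 4 3 0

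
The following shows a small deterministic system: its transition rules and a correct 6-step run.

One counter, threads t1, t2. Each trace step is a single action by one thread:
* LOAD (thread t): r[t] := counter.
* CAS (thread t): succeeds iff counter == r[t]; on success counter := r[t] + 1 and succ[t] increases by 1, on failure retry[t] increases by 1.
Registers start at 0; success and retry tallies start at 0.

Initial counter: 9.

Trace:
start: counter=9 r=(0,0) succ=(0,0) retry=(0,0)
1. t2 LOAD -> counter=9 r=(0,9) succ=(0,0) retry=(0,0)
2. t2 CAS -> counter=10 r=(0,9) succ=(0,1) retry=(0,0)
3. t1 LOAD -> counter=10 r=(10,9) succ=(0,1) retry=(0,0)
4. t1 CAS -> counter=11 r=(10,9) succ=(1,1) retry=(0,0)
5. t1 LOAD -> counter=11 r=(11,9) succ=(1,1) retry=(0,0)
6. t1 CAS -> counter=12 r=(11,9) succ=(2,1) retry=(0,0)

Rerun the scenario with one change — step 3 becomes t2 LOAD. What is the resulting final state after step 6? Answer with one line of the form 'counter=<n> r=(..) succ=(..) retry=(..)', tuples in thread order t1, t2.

(re-executing from step 3 with the substitution; state before step 3: counter=10 r=(0,9) succ=(0,1) retry=(0,0))
3. t2 LOAD -> counter=10 r=(0,10) succ=(0,1) retry=(0,0)
4. t1 CAS -> counter=10 r=(0,10) succ=(0,1) retry=(1,0)
5. t1 LOAD -> counter=10 r=(10,10) succ=(0,1) retry=(1,0)
6. t1 CAS -> counter=11 r=(10,10) succ=(1,1) retry=(1,0)

counter=11 r=(10,10) succ=(1,1) retry=(1,0)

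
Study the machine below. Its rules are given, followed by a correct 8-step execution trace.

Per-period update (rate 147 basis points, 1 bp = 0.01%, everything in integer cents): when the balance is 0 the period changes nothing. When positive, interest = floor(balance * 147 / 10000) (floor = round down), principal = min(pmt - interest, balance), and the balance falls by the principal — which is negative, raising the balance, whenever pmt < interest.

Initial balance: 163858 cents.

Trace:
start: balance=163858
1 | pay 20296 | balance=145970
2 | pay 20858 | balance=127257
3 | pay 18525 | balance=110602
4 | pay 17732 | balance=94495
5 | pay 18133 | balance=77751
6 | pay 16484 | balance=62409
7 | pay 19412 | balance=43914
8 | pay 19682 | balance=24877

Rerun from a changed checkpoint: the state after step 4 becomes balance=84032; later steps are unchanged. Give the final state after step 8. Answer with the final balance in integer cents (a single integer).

13785

state after step 4 := balance=84032
5 | pay 18133 | balance=67134
6 | pay 16484 | balance=51636
7 | pay 19412 | balance=32983
8 | pay 19682 | balance=13785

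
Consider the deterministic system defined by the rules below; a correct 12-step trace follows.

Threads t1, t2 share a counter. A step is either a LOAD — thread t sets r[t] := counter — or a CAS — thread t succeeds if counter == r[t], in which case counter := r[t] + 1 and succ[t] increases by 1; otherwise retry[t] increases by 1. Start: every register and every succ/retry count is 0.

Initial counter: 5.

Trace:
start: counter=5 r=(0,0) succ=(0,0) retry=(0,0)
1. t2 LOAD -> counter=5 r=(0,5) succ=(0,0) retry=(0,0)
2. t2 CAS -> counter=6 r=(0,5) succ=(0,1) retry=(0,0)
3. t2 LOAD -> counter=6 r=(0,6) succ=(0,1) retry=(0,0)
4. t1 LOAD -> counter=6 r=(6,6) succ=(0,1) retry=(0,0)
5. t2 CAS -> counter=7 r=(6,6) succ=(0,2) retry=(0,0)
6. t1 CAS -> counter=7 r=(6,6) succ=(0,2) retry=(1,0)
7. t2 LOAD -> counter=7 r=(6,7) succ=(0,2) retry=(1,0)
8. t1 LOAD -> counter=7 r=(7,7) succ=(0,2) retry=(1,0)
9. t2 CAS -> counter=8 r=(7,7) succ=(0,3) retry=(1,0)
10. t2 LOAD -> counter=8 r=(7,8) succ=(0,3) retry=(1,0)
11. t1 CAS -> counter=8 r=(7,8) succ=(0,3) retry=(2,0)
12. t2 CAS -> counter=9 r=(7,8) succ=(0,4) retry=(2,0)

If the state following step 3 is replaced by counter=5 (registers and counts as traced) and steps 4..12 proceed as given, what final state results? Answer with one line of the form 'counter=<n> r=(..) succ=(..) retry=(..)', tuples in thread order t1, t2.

counter=8 r=(6,7) succ=(1,3) retry=(1,1)

state after step 3 := counter=5 r=(0,6) succ=(0,1) retry=(0,0)
4. t1 LOAD -> counter=5 r=(5,6) succ=(0,1) retry=(0,0)
5. t2 CAS -> counter=5 r=(5,6) succ=(0,1) retry=(0,1)
6. t1 CAS -> counter=6 r=(5,6) succ=(1,1) retry=(0,1)
7. t2 LOAD -> counter=6 r=(5,6) succ=(1,1) retry=(0,1)
8. t1 LOAD -> counter=6 r=(6,6) succ=(1,1) retry=(0,1)
9. t2 CAS -> counter=7 r=(6,6) succ=(1,2) retry=(0,1)
10. t2 LOAD -> counter=7 r=(6,7) succ=(1,2) retry=(0,1)
11. t1 CAS -> counter=7 r=(6,7) succ=(1,2) retry=(1,1)
12. t2 CAS -> counter=8 r=(6,7) succ=(1,3) retry=(1,1)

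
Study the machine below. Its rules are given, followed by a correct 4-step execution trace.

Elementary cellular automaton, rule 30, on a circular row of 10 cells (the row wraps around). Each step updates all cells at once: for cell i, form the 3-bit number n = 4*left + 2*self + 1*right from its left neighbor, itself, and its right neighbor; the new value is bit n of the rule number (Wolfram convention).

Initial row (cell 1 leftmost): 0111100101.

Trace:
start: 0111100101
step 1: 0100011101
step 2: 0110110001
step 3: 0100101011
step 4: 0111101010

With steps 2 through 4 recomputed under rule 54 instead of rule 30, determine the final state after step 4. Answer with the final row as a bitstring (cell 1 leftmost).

(re-executing steps 2..4 under rule 54; state before step 2: 0100011101)
step 2: 1110100011
step 3: 0001110100
step 4: 0010001110

0010001110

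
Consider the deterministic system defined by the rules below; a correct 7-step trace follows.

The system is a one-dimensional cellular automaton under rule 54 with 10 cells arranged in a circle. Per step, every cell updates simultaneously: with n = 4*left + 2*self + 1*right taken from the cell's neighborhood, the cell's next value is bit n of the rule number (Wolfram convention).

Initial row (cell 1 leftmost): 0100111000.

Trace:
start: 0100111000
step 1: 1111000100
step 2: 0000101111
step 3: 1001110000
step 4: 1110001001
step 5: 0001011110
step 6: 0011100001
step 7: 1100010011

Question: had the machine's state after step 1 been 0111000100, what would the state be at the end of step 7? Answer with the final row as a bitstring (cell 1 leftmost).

state after step 1 := 0111000100
step 2: 1000101110
step 3: 1101110001
step 4: 0010001010
step 5: 0111011111
step 6: 1000100000
step 7: 1101110001

1101110001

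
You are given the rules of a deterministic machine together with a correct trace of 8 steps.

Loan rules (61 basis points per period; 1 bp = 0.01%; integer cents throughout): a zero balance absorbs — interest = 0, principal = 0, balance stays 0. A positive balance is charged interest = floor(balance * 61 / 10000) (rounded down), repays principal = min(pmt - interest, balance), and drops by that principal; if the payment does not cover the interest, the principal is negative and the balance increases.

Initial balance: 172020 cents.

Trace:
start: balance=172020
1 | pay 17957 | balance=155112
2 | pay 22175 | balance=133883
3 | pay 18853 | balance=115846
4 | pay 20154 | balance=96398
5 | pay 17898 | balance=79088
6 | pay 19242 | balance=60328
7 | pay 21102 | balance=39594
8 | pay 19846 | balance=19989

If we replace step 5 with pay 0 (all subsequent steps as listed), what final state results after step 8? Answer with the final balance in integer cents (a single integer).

38216

(re-executing from step 5 with the substitution; state before step 5: balance=96398)
5 | pay 0 | balance=96986
6 | pay 19242 | balance=78335
7 | pay 21102 | balance=57710
8 | pay 19846 | balance=38216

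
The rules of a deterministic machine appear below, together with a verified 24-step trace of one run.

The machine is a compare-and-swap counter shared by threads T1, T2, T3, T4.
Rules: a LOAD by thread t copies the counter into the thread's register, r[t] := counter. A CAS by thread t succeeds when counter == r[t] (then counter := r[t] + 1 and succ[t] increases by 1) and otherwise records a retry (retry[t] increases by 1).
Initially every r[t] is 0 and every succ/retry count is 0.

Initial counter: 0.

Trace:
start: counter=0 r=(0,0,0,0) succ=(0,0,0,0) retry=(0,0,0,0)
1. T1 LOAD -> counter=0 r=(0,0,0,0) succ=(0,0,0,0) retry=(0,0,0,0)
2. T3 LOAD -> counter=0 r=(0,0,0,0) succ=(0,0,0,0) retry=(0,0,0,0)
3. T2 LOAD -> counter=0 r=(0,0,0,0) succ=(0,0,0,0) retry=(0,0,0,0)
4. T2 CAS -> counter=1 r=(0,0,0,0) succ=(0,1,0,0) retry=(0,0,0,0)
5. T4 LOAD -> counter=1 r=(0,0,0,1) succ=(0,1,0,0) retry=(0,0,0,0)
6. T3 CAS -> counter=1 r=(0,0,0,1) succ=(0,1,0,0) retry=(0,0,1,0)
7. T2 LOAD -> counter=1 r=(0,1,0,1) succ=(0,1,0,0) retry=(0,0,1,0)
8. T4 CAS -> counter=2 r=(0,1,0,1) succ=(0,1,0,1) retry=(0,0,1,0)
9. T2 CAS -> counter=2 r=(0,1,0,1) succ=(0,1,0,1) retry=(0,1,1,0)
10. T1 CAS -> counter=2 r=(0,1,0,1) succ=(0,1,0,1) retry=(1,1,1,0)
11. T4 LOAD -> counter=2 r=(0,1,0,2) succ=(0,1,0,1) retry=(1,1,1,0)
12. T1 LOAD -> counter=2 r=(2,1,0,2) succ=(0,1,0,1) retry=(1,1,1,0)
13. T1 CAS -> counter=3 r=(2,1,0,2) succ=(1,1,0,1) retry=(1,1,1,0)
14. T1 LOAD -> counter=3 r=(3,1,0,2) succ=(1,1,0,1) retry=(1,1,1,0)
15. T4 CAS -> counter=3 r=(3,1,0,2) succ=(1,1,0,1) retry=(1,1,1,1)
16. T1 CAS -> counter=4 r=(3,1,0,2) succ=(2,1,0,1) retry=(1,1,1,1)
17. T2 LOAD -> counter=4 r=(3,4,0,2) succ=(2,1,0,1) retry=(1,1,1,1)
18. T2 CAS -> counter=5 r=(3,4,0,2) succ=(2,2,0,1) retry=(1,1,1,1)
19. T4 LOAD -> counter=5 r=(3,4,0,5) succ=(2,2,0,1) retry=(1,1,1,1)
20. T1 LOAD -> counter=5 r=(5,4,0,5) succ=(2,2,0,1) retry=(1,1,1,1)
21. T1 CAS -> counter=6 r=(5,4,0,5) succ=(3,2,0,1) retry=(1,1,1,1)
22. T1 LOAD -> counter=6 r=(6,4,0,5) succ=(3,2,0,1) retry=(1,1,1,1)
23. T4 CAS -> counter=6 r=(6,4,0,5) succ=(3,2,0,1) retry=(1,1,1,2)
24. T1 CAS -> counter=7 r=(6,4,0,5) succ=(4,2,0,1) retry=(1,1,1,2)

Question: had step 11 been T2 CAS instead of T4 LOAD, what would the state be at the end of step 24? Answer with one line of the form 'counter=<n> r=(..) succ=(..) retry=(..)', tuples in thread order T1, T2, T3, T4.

counter=7 r=(6,4,0,5) succ=(4,2,0,1) retry=(1,2,1,2)

(re-executing from step 11 with the substitution; state before step 11: counter=2 r=(0,1,0,1) succ=(0,1,0,1) retry=(1,1,1,0))
11. T2 CAS -> counter=2 r=(0,1,0,1) succ=(0,1,0,1) retry=(1,2,1,0)
12. T1 LOAD -> counter=2 r=(2,1,0,1) succ=(0,1,0,1) retry=(1,2,1,0)
13. T1 CAS -> counter=3 r=(2,1,0,1) succ=(1,1,0,1) retry=(1,2,1,0)
14. T1 LOAD -> counter=3 r=(3,1,0,1) succ=(1,1,0,1) retry=(1,2,1,0)
15. T4 CAS -> counter=3 r=(3,1,0,1) succ=(1,1,0,1) retry=(1,2,1,1)
16. T1 CAS -> counter=4 r=(3,1,0,1) succ=(2,1,0,1) retry=(1,2,1,1)
17. T2 LOAD -> counter=4 r=(3,4,0,1) succ=(2,1,0,1) retry=(1,2,1,1)
18. T2 CAS -> counter=5 r=(3,4,0,1) succ=(2,2,0,1) retry=(1,2,1,1)
19. T4 LOAD -> counter=5 r=(3,4,0,5) succ=(2,2,0,1) retry=(1,2,1,1)
20. T1 LOAD -> counter=5 r=(5,4,0,5) succ=(2,2,0,1) retry=(1,2,1,1)
21. T1 CAS -> counter=6 r=(5,4,0,5) succ=(3,2,0,1) retry=(1,2,1,1)
22. T1 LOAD -> counter=6 r=(6,4,0,5) succ=(3,2,0,1) retry=(1,2,1,1)
23. T4 CAS -> counter=6 r=(6,4,0,5) succ=(3,2,0,1) retry=(1,2,1,2)
24. T1 CAS -> counter=7 r=(6,4,0,5) succ=(4,2,0,1) retry=(1,2,1,2)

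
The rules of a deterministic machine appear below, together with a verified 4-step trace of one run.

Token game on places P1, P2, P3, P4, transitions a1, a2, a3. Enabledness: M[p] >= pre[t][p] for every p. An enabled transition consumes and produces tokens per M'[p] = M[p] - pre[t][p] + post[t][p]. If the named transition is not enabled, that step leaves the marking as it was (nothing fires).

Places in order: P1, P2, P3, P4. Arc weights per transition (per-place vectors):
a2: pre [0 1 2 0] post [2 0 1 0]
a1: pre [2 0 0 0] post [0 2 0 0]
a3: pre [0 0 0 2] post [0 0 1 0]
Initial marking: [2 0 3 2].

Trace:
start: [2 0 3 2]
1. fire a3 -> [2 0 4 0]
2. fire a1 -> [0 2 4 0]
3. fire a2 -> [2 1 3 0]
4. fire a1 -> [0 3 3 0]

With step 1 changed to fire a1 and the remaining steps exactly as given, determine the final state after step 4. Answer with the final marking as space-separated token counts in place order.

0 3 2 2

(re-executing from step 1 with the substitution; state before step 1: [2 0 3 2])
1. fire a1 -> [0 2 3 2]
2. fire a1 -> [0 2 3 2]
3. fire a2 -> [2 1 2 2]
4. fire a1 -> [0 3 2 2]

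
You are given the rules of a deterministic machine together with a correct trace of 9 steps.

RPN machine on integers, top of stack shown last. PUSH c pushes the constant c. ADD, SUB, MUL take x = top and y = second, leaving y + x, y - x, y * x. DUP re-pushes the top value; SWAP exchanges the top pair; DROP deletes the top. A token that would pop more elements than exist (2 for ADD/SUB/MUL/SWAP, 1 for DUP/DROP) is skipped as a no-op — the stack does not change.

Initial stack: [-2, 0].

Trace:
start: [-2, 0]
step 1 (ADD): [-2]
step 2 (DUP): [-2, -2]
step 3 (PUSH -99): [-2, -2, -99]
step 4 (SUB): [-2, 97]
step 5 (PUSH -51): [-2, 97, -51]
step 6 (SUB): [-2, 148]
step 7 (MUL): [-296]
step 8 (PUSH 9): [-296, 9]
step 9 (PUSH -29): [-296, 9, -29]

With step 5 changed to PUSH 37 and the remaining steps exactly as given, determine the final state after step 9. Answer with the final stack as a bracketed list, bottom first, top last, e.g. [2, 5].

[-120, 9, -29]

(re-executing from step 5 with the substitution; state before step 5: [-2, 97])
step 5 (PUSH 37): [-2, 97, 37]
step 6 (SUB): [-2, 60]
step 7 (MUL): [-120]
step 8 (PUSH 9): [-120, 9]
step 9 (PUSH -29): [-120, 9, -29]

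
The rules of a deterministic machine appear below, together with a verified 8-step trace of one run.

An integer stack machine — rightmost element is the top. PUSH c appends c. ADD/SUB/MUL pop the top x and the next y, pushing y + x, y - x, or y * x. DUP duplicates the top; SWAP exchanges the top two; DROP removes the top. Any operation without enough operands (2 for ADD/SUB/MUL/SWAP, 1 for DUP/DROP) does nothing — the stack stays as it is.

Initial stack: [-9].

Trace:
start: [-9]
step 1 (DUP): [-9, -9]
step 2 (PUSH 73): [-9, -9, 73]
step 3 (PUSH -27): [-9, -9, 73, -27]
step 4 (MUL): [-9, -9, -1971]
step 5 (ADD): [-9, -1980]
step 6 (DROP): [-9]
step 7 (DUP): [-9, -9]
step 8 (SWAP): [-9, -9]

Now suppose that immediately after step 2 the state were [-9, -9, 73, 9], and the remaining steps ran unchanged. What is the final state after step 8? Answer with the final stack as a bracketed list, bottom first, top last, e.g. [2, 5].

state after step 2 := [-9, -9, 73, 9]
step 3 (PUSH -27): [-9, -9, 73, 9, -27]
step 4 (MUL): [-9, -9, 73, -243]
step 5 (ADD): [-9, -9, -170]
step 6 (DROP): [-9, -9]
step 7 (DUP): [-9, -9, -9]
step 8 (SWAP): [-9, -9, -9]

[-9, -9, -9]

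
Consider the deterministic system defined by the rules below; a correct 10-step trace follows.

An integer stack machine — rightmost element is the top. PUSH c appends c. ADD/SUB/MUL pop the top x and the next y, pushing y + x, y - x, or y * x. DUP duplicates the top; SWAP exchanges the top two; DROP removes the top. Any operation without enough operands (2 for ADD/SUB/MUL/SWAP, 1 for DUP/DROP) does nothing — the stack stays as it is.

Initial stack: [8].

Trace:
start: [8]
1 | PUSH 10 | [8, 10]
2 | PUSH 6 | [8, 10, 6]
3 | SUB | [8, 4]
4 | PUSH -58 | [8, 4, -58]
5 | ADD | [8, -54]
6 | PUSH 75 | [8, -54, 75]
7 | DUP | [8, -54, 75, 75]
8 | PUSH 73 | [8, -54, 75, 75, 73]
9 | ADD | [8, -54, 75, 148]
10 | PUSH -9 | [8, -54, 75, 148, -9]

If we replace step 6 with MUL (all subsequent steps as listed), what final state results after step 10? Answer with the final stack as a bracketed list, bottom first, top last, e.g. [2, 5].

[-432, -359, -9]

(re-executing from step 6 with the substitution; state before step 6: [8, -54])
6 | MUL | [-432]
7 | DUP | [-432, -432]
8 | PUSH 73 | [-432, -432, 73]
9 | ADD | [-432, -359]
10 | PUSH -9 | [-432, -359, -9]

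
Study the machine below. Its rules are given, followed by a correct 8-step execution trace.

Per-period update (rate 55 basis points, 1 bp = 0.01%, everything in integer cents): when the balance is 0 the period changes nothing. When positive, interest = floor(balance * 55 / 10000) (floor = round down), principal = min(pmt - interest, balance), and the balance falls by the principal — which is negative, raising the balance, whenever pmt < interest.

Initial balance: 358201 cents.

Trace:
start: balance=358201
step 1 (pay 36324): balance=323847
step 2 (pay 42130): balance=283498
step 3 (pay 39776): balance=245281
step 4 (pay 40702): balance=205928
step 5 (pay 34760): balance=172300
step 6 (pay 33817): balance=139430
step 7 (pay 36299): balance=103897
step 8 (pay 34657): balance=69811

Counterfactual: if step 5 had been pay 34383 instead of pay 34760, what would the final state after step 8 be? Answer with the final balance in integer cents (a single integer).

70194

(re-executing from step 5 with the substitution; state before step 5: balance=205928)
step 5 (pay 34383): balance=172677
step 6 (pay 33817): balance=139809
step 7 (pay 36299): balance=104278
step 8 (pay 34657): balance=70194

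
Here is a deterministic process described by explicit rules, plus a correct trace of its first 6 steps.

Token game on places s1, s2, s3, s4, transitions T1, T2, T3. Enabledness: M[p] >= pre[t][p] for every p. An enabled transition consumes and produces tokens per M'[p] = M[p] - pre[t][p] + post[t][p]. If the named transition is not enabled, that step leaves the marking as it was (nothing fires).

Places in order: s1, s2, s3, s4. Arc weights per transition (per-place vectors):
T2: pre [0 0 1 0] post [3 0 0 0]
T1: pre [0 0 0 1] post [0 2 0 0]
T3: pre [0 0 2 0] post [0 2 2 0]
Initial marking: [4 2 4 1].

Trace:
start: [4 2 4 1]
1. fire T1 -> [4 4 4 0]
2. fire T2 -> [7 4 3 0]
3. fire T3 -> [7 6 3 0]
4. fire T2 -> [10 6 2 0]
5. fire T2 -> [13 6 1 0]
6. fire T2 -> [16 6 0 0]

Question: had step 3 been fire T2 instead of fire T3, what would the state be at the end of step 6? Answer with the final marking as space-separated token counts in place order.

16 4 0 0

(re-executing from step 3 with the substitution; state before step 3: [7 4 3 0])
3. fire T2 -> [10 4 2 0]
4. fire T2 -> [13 4 1 0]
5. fire T2 -> [16 4 0 0]
6. fire T2 -> [16 4 0 0]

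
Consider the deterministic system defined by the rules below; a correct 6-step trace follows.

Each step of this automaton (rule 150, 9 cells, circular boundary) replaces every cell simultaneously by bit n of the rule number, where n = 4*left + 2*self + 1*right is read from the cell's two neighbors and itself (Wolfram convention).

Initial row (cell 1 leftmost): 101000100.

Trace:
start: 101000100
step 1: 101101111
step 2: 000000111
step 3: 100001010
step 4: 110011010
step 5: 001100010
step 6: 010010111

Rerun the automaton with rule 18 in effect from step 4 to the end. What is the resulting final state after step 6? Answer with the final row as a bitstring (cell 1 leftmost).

(re-executing steps 4..6 under rule 18; state before step 4: 100001010)
step 4: 010010000
step 5: 101101000
step 6: 000000101

000000101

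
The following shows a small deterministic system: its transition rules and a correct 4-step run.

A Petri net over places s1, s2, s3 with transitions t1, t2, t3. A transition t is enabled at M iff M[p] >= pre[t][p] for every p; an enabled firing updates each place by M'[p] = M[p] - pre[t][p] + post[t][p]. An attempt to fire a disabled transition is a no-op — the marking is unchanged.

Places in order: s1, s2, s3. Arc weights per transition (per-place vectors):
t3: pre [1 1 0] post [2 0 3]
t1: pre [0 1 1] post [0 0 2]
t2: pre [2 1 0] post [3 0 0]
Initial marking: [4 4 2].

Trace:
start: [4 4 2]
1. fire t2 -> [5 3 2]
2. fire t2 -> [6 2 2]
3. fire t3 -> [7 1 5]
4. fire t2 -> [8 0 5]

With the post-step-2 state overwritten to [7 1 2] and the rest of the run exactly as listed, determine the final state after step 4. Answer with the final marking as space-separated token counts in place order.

state after step 2 := [7 1 2]
3. fire t3 -> [8 0 5]
4. fire t2 -> [8 0 5]

8 0 5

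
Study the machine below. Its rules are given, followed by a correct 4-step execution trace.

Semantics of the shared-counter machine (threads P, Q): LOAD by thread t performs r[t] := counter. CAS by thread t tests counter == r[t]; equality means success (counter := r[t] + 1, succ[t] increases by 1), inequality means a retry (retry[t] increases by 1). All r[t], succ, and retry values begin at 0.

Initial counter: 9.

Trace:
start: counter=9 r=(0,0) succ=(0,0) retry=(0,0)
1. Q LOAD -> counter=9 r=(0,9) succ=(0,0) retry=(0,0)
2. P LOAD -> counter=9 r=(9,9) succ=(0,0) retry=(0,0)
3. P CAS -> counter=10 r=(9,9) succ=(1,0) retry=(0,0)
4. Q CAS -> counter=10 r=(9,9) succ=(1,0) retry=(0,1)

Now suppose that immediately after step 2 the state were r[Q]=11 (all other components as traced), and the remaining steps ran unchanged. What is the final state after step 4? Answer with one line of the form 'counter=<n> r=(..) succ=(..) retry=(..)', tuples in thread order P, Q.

state after step 2 := counter=9 r=(9,11) succ=(0,0) retry=(0,0)
3. P CAS -> counter=10 r=(9,11) succ=(1,0) retry=(0,0)
4. Q CAS -> counter=10 r=(9,11) succ=(1,0) retry=(0,1)

counter=10 r=(9,11) succ=(1,0) retry=(0,1)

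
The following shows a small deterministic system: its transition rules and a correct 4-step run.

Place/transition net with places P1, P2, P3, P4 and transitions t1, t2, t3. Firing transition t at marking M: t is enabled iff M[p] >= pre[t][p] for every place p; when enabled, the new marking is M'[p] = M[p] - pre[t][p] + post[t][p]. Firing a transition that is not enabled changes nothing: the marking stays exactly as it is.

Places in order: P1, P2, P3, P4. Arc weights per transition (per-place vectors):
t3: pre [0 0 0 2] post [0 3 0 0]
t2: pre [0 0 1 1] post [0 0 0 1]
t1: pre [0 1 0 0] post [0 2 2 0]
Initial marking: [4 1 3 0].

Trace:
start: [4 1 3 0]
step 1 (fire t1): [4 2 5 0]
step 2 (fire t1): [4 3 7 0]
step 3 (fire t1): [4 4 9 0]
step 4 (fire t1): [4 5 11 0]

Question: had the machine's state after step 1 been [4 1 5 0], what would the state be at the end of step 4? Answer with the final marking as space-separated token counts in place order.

state after step 1 := [4 1 5 0]
step 2 (fire t1): [4 2 7 0]
step 3 (fire t1): [4 3 9 0]
step 4 (fire t1): [4 4 11 0]

4 4 11 0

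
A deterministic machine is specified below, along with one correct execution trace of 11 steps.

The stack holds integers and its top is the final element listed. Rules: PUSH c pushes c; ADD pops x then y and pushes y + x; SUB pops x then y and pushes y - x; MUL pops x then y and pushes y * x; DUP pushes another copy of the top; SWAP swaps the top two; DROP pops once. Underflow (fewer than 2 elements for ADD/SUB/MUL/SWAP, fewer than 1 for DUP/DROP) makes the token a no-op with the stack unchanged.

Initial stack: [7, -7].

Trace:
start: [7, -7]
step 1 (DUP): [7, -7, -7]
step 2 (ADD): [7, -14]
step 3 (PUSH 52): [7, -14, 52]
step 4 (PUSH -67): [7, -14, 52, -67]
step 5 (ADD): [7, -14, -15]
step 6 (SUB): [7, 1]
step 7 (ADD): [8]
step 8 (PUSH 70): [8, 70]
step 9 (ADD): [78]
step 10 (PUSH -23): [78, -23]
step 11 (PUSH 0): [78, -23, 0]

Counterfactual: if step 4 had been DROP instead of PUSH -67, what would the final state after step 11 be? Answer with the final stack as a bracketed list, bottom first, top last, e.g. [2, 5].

(re-executing from step 4 with the substitution; state before step 4: [7, -14, 52])
step 4 (DROP): [7, -14]
step 5 (ADD): [-7]
step 6 (SUB): [-7]
step 7 (ADD): [-7]
step 8 (PUSH 70): [-7, 70]
step 9 (ADD): [63]
step 10 (PUSH -23): [63, -23]
step 11 (PUSH 0): [63, -23, 0]

[63, -23, 0]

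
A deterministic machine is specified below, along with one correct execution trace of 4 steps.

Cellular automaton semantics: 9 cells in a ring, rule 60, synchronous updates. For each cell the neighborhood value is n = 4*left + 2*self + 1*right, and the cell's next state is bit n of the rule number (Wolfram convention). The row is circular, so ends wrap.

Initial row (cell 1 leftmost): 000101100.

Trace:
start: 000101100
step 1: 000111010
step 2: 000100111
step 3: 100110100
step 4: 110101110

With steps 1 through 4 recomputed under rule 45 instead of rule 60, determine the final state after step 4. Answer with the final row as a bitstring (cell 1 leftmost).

(re-executing steps 1..4 under rule 45; state before step 1: 000101100)
step 1: 110111001
step 2: 001100001
step 3: 001001101
step 4: 001001011

001001011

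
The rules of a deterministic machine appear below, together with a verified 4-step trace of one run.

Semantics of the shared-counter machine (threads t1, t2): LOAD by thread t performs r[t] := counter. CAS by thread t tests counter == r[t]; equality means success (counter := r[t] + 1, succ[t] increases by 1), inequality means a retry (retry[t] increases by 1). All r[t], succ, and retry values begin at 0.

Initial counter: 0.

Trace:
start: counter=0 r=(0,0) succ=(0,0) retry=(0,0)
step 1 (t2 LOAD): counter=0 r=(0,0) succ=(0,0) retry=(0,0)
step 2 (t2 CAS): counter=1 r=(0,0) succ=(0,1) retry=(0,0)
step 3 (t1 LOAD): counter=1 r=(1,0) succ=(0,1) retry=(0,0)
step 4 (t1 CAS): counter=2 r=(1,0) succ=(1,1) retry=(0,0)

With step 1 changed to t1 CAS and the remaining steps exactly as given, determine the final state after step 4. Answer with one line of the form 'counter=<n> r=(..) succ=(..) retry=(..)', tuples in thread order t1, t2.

counter=2 r=(1,0) succ=(2,0) retry=(0,1)

(re-executing from step 1 with the substitution; state before step 1: counter=0 r=(0,0) succ=(0,0) retry=(0,0))
step 1 (t1 CAS): counter=1 r=(0,0) succ=(1,0) retry=(0,0)
step 2 (t2 CAS): counter=1 r=(0,0) succ=(1,0) retry=(0,1)
step 3 (t1 LOAD): counter=1 r=(1,0) succ=(1,0) retry=(0,1)
step 4 (t1 CAS): counter=2 r=(1,0) succ=(2,0) retry=(0,1)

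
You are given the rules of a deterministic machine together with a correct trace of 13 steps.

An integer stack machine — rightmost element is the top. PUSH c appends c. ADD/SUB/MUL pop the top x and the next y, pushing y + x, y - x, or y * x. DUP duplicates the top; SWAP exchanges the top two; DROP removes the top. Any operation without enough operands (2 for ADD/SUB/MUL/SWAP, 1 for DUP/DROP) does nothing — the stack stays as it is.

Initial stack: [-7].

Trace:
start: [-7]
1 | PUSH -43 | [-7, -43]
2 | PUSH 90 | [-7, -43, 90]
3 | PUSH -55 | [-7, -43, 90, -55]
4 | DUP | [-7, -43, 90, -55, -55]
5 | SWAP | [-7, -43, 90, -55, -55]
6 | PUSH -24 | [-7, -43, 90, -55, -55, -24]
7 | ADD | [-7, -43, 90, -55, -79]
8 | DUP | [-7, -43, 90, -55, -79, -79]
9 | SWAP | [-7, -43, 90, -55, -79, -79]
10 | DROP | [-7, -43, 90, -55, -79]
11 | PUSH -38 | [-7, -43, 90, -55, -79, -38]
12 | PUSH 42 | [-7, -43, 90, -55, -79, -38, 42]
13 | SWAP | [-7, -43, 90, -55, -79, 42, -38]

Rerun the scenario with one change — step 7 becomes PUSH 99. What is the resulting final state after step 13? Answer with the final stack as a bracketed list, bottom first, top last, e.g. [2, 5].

(re-executing from step 7 with the substitution; state before step 7: [-7, -43, 90, -55, -55, -24])
7 | PUSH 99 | [-7, -43, 90, -55, -55, -24, 99]
8 | DUP | [-7, -43, 90, -55, -55, -24, 99, 99]
9 | SWAP | [-7, -43, 90, -55, -55, -24, 99, 99]
10 | DROP | [-7, -43, 90, -55, -55, -24, 99]
11 | PUSH -38 | [-7, -43, 90, -55, -55, -24, 99, -38]
12 | PUSH 42 | [-7, -43, 90, -55, -55, -24, 99, -38, 42]
13 | SWAP | [-7, -43, 90, -55, -55, -24, 99, 42, -38]

[-7, -43, 90, -55, -55, -24, 99, 42, -38]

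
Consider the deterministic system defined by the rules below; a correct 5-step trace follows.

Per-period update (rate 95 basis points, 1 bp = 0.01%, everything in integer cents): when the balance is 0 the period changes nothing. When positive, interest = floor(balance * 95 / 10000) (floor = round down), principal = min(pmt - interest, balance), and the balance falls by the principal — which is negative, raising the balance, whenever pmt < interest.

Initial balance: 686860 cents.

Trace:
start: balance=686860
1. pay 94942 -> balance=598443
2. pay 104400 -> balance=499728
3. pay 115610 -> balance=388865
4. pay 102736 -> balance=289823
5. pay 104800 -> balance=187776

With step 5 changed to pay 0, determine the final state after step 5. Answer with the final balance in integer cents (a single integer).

292576

(re-executing from step 5 with the substitution; state before step 5: balance=289823)
5. pay 0 -> balance=292576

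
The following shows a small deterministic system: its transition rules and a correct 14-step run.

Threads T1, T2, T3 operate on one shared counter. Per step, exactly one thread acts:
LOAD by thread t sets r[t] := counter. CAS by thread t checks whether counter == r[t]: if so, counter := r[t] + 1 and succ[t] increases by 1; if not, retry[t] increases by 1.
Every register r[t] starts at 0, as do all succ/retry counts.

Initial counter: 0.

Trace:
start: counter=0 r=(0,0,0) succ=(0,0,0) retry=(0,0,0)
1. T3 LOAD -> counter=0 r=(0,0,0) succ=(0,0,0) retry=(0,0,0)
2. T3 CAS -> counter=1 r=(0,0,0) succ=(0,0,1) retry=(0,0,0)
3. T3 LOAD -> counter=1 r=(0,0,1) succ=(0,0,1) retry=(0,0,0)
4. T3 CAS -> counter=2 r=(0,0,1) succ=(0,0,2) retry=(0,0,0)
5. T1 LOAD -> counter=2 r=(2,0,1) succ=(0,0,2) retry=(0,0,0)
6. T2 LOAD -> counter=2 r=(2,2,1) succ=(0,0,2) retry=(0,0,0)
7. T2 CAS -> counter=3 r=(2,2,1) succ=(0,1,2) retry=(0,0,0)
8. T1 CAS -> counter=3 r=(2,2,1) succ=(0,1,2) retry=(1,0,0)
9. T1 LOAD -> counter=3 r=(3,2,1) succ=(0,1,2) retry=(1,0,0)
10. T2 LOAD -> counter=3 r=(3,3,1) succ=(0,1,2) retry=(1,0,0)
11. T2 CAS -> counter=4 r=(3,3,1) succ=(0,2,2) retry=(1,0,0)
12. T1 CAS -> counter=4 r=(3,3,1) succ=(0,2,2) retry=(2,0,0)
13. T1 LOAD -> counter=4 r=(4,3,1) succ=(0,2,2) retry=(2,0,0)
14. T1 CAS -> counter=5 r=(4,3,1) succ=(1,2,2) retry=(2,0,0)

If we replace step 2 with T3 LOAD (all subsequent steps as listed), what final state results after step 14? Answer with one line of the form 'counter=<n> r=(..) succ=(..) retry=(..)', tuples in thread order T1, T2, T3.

counter=4 r=(3,2,0) succ=(1,2,1) retry=(2,0,0)

(re-executing from step 2 with the substitution; state before step 2: counter=0 r=(0,0,0) succ=(0,0,0) retry=(0,0,0))
2. T3 LOAD -> counter=0 r=(0,0,0) succ=(0,0,0) retry=(0,0,0)
3. T3 LOAD -> counter=0 r=(0,0,0) succ=(0,0,0) retry=(0,0,0)
4. T3 CAS -> counter=1 r=(0,0,0) succ=(0,0,1) retry=(0,0,0)
5. T1 LOAD -> counter=1 r=(1,0,0) succ=(0,0,1) retry=(0,0,0)
6. T2 LOAD -> counter=1 r=(1,1,0) succ=(0,0,1) retry=(0,0,0)
7. T2 CAS -> counter=2 r=(1,1,0) succ=(0,1,1) retry=(0,0,0)
8. T1 CAS -> counter=2 r=(1,1,0) succ=(0,1,1) retry=(1,0,0)
9. T1 LOAD -> counter=2 r=(2,1,0) succ=(0,1,1) retry=(1,0,0)
10. T2 LOAD -> counter=2 r=(2,2,0) succ=(0,1,1) retry=(1,0,0)
11. T2 CAS -> counter=3 r=(2,2,0) succ=(0,2,1) retry=(1,0,0)
12. T1 CAS -> counter=3 r=(2,2,0) succ=(0,2,1) retry=(2,0,0)
13. T1 LOAD -> counter=3 r=(3,2,0) succ=(0,2,1) retry=(2,0,0)
14. T1 CAS -> counter=4 r=(3,2,0) succ=(1,2,1) retry=(2,0,0)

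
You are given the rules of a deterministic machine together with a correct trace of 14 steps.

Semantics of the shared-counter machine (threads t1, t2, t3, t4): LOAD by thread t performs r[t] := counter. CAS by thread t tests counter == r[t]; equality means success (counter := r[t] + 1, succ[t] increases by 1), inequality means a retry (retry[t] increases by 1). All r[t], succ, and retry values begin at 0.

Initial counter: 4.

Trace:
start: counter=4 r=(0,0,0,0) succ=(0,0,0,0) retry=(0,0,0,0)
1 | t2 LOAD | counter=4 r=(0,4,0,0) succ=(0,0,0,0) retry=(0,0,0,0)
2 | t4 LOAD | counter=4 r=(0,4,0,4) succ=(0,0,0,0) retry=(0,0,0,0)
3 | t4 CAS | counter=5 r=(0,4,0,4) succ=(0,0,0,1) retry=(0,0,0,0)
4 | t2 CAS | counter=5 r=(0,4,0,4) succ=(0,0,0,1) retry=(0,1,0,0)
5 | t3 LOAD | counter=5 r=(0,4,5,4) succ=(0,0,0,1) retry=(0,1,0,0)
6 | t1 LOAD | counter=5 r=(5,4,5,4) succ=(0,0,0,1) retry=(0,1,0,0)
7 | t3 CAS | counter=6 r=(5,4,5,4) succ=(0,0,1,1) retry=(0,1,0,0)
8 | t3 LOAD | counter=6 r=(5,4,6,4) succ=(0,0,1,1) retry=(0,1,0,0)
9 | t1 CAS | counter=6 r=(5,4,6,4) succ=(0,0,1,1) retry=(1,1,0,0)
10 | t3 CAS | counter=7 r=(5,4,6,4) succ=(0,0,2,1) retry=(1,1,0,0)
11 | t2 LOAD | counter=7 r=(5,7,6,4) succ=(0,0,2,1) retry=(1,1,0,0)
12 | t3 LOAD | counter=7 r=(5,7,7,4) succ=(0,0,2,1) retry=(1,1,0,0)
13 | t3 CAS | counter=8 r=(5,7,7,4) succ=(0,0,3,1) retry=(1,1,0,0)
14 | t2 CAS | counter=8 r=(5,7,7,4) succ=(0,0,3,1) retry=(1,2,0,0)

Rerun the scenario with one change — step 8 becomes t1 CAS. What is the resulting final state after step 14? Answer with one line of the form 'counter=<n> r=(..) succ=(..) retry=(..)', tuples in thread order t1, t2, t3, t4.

counter=7 r=(5,6,6,4) succ=(0,0,2,1) retry=(2,2,1,0)

(re-executing from step 8 with the substitution; state before step 8: counter=6 r=(5,4,5,4) succ=(0,0,1,1) retry=(0,1,0,0))
8 | t1 CAS | counter=6 r=(5,4,5,4) succ=(0,0,1,1) retry=(1,1,0,0)
9 | t1 CAS | counter=6 r=(5,4,5,4) succ=(0,0,1,1) retry=(2,1,0,0)
10 | t3 CAS | counter=6 r=(5,4,5,4) succ=(0,0,1,1) retry=(2,1,1,0)
11 | t2 LOAD | counter=6 r=(5,6,5,4) succ=(0,0,1,1) retry=(2,1,1,0)
12 | t3 LOAD | counter=6 r=(5,6,6,4) succ=(0,0,1,1) retry=(2,1,1,0)
13 | t3 CAS | counter=7 r=(5,6,6,4) succ=(0,0,2,1) retry=(2,1,1,0)
14 | t2 CAS | counter=7 r=(5,6,6,4) succ=(0,0,2,1) retry=(2,2,1,0)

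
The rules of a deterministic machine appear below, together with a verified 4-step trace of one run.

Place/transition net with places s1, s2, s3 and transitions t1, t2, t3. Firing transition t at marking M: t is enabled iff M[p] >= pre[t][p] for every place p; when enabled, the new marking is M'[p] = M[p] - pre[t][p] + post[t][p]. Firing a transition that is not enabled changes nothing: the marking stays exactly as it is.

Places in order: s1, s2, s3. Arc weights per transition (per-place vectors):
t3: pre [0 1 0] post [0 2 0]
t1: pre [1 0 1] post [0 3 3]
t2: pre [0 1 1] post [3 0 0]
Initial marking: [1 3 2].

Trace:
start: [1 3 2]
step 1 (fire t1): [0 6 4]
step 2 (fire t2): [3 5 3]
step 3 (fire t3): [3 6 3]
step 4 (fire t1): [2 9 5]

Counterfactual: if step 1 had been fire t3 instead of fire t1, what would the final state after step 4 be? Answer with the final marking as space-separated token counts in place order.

(re-executing from step 1 with the substitution; state before step 1: [1 3 2])
step 1 (fire t3): [1 4 2]
step 2 (fire t2): [4 3 1]
step 3 (fire t3): [4 4 1]
step 4 (fire t1): [3 7 3]

3 7 3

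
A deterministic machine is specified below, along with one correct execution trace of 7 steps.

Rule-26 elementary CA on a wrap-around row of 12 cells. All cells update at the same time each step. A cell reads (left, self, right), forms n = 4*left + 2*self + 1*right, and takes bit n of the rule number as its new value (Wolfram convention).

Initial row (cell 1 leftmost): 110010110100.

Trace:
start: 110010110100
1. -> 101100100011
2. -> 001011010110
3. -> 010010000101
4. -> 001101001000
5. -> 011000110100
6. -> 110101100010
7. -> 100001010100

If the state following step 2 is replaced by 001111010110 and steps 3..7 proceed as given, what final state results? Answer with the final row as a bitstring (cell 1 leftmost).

000001010110

state after step 2 := 001111010110
3. -> 011000000101
4. -> 010100001000
5. -> 100010010100
6. -> 010101100011
7. -> 000001010110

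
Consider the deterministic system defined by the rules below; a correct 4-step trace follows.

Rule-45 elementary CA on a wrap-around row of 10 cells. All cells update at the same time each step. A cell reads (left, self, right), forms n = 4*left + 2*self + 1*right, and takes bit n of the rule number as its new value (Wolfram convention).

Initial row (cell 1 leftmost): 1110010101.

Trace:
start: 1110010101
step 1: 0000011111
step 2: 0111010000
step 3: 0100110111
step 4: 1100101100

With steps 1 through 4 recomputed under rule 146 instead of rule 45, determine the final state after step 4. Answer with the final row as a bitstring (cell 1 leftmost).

0101000000

(re-executing steps 1..4 under rule 146; state before step 1: 1110010101)
step 1: 1101100000
step 2: 0000010001
step 3: 1000101010
step 4: 0101000000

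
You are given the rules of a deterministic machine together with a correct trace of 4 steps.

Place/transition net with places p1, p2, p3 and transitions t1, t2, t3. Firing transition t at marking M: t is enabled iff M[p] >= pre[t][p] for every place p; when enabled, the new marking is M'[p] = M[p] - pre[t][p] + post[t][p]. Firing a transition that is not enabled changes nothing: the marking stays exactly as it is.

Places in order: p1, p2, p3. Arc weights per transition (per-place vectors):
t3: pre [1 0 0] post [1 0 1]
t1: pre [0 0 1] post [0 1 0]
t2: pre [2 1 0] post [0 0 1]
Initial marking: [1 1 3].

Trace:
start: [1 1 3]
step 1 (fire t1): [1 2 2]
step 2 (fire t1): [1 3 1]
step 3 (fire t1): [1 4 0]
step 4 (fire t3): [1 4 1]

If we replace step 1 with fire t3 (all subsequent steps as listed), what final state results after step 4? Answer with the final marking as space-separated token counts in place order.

(re-executing from step 1 with the substitution; state before step 1: [1 1 3])
step 1 (fire t3): [1 1 4]
step 2 (fire t1): [1 2 3]
step 3 (fire t1): [1 3 2]
step 4 (fire t3): [1 3 3]

1 3 3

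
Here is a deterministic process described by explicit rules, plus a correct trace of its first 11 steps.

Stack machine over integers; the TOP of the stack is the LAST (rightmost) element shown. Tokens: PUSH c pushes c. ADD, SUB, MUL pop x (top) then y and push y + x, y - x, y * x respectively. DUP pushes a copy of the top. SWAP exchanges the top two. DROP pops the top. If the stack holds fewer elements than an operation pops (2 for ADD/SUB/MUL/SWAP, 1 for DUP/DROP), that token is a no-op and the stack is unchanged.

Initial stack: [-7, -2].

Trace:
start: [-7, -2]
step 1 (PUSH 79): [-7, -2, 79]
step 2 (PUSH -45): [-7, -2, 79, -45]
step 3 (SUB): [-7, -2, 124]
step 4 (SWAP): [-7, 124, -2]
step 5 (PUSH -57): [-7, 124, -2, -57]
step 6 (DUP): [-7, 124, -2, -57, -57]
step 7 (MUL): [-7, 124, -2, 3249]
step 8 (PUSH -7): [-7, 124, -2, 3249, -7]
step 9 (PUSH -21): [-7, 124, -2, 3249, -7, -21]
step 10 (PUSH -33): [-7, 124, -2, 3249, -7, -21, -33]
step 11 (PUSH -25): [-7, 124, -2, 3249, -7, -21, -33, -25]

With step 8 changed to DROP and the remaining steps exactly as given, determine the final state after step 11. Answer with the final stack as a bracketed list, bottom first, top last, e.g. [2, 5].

[-7, 124, -2, -21, -33, -25]

(re-executing from step 8 with the substitution; state before step 8: [-7, 124, -2, 3249])
step 8 (DROP): [-7, 124, -2]
step 9 (PUSH -21): [-7, 124, -2, -21]
step 10 (PUSH -33): [-7, 124, -2, -21, -33]
step 11 (PUSH -25): [-7, 124, -2, -21, -33, -25]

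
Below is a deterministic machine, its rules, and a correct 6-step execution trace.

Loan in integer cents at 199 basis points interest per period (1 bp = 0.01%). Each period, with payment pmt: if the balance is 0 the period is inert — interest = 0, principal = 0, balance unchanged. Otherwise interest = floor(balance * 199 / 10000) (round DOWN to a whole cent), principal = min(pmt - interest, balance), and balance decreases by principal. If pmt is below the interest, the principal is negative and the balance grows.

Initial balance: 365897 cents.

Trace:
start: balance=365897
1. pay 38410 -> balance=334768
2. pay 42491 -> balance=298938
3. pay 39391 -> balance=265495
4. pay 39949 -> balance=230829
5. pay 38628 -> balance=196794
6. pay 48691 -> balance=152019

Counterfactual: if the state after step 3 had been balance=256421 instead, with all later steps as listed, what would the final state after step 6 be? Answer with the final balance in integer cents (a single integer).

state after step 3 := balance=256421
4. pay 39949 -> balance=221574
5. pay 38628 -> balance=187355
6. pay 48691 -> balance=142392

142392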